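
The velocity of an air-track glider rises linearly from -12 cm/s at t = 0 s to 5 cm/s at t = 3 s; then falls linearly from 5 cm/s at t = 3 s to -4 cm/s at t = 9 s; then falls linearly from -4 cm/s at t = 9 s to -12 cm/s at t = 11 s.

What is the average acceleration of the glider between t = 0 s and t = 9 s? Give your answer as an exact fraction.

8/9 cm/s²

Average acceleration = Δv/Δt = (-4 − -12)/(9 − 0) = 8/9 cm/s².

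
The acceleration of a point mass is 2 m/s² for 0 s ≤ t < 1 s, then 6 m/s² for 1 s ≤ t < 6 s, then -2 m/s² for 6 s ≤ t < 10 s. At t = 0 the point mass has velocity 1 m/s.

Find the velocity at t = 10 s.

Δv equals the area under the a-t graph; then v = v₀ + Δv.
0–1 s: 2 × 1 = 2 m/s
1–6 s: 6 × 5 = 30 m/s
6–10 s: -2 × 4 = -8 m/s
Δv = 24 m/s, so v(10) = 1 + (24) = 25 m/s.

25 m/s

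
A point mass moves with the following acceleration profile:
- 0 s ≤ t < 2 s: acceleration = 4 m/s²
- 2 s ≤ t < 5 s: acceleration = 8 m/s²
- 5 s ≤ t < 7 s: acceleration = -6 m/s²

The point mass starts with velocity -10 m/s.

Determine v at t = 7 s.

Δv equals the area under the a-t graph; then v = v₀ + Δv.
0–2 s: 4 × 2 = 8 m/s
2–5 s: 8 × 3 = 24 m/s
5–7 s: -6 × 2 = -12 m/s
Δv = 20 m/s, so v(7) = -10 + (20) = 10 m/s.

10 m/s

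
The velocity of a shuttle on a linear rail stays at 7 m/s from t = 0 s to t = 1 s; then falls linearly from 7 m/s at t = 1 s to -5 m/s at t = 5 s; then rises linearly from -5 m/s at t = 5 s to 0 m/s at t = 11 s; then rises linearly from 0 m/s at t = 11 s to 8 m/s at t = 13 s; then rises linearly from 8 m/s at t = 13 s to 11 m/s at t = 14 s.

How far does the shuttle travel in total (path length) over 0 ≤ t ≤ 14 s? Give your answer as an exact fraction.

Total distance travelled is ∫|v| dt — sum the magnitudes of each area piece.
0–1 s: |7| × 1 = 7 m
1–5 s: v = 0 at t = 10/3 s; triangle areas 49/6 + 25/6 = 37/3 m
5–11 s: |½(-5 + 0)(6)| = 15 m
11–13 s: |½(0 + 8)(2)| = 8 m
13–14 s: |½(8 + 11)(1)| = 9.5 m
Total distance = 311/6 m

311/6 m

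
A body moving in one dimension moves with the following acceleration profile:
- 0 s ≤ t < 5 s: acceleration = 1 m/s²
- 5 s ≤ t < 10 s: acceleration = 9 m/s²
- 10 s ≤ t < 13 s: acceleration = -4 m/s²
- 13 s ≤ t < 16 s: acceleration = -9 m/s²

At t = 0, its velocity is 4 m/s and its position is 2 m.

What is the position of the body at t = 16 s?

On each constant-a segment, Δv = aΔt and Δx = v₀Δt + ½aΔt²; chain segment to segment.
0–5 s: v starts 4 m/s; Δx = 4·5 + ½·1·5² = 32.5 m; v ends 9 m/s.
5–10 s: v starts 9 m/s; Δx = 9·5 + ½·9·5² = 157.5 m; v ends 54 m/s.
10–13 s: v starts 54 m/s; Δx = 54·3 + ½·-4·3² = 144 m; v ends 42 m/s.
13–16 s: v starts 42 m/s; Δx = 42·3 + ½·-9·3² = 85.5 m; v ends 15 m/s.
x(16) = 2 + Σ Δx = 421.5 m.

421.5 m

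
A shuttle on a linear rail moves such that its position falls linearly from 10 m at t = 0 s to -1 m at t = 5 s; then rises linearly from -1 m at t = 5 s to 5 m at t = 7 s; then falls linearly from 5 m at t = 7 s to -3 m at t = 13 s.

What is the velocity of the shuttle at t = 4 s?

-2.2 m/s

Velocity is the slope of the x-t graph on 0–5 s: (-1 − 10)/(5 − 0) = -2.2 m/s.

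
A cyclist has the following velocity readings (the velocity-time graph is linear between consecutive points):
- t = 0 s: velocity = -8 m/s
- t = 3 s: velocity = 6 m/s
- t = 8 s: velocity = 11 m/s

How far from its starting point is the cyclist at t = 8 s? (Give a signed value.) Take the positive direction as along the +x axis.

Displacement is the signed area under the v-t curve.
0–3 s: ½(-8 + 6)(3) = -3 m
3–8 s: ½(6 + 11)(5) = 42.5 m
Net displacement = 39.5 m

39.5 m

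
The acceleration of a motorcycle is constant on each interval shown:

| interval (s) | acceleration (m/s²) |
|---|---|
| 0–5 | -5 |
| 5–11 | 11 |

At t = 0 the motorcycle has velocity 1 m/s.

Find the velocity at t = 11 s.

Δv equals the area under the a-t graph; then v = v₀ + Δv.
0–5 s: -5 × 5 = -25 m/s
5–11 s: 11 × 6 = 66 m/s
Δv = 41 m/s, so v(11) = 1 + (41) = 42 m/s.

42 m/s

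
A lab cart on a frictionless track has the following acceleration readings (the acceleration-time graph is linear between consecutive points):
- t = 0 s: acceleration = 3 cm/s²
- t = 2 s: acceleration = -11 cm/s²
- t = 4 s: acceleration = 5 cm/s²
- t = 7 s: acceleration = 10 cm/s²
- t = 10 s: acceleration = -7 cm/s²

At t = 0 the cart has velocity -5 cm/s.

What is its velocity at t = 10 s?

8 cm/s

Δv equals the area under the a-t graph; then v = v₀ + Δv.
0–2 s: ½(3 + -11)(2) = -8 cm/s
2–4 s: ½(-11 + 5)(2) = -6 cm/s
4–7 s: ½(5 + 10)(3) = 22.5 cm/s
7–10 s: ½(10 + -7)(3) = 4.5 cm/s
Δv = 13 cm/s, so v(10) = -5 + (13) = 8 cm/s.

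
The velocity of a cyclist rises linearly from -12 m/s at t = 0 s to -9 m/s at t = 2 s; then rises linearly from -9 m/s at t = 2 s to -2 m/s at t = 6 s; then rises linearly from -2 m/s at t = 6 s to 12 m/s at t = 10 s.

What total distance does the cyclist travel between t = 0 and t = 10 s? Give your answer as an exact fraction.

Total distance travelled is ∫|v| dt — sum the magnitudes of each area piece.
0–2 s: |½(-12 + -9)(2)| = 21 m
2–6 s: |½(-9 + -2)(4)| = 22 m
6–10 s: v = 0 at t = 46/7 s; triangle areas 4/7 + 144/7 = 148/7 m
Total distance = 449/7 m

449/7 m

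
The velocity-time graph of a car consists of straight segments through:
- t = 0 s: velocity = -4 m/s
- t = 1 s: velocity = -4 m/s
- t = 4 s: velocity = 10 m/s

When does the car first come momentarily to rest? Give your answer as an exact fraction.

v changes sign on 1–4 s (from -4 to 10); the graph is linear there, so v = 0 at t = 1 + (4)·(4 − 1)/(10 − -4) = 13/7 s.

t = 13/7 s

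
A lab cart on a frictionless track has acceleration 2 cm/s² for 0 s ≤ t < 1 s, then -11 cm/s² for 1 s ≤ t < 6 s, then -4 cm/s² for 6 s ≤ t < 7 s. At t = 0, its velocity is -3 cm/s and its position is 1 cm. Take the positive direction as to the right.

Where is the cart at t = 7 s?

On each constant-a segment, Δv = aΔt and Δx = v₀Δt + ½aΔt²; chain segment to segment.
0–1 s: v starts -3 cm/s; Δx = -3·1 + ½·2·1² = -2 cm; v ends -1 cm/s.
1–6 s: v starts -1 cm/s; Δx = -1·5 + ½·-11·5² = -142.5 cm; v ends -56 cm/s.
6–7 s: v starts -56 cm/s; Δx = -56·1 + ½·-4·1² = -58 cm; v ends -60 cm/s.
x(7) = 1 + Σ Δx = -201.5 cm.

-201.5 cm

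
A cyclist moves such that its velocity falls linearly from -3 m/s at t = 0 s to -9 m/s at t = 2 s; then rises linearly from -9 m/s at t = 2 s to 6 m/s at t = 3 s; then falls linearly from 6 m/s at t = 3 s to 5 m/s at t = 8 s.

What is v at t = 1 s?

-6 m/s

On 0–2 s the graph is linear from -3 to -9 m/s: v(1) = -3 + (-9 − -3)·(1 − 0)/(2 − 0) = -6 m/s.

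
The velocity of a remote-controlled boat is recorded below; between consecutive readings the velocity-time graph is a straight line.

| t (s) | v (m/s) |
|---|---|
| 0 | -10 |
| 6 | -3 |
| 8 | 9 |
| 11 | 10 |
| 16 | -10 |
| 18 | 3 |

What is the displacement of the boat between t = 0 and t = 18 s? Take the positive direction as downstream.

Displacement is the signed area under the v-t curve.
0–6 s: ½(-10 + -3)(6) = -39 m
6–8 s: ½(-3 + 9)(2) = 6 m
8–11 s: ½(9 + 10)(3) = 28.5 m
11–16 s: ½(10 + -10)(5) = 0 m
16–18 s: ½(-10 + 3)(2) = -7 m
Net displacement = -11.5 m

-11.5 m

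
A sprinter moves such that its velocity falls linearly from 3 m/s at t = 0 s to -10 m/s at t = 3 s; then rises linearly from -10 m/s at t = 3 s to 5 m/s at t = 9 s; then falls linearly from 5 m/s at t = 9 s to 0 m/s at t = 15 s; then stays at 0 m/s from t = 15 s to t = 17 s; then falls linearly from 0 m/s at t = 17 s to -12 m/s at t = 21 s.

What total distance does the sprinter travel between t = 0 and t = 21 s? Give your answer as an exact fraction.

Total distance travelled is ∫|v| dt — sum the magnitudes of each area piece.
0–3 s: v = 0 at t = 9/13 s; triangle areas 27/26 + 150/13 = 327/26 m
3–9 s: v = 0 at t = 7 s; triangle areas 20 + 5 = 25 m
9–15 s: |½(5 + 0)(6)| = 15 m
15–17 s: |0| × 2 = 0 m
17–21 s: |½(0 + -12)(4)| = 24 m
Total distance = 1991/26 m

1991/26 m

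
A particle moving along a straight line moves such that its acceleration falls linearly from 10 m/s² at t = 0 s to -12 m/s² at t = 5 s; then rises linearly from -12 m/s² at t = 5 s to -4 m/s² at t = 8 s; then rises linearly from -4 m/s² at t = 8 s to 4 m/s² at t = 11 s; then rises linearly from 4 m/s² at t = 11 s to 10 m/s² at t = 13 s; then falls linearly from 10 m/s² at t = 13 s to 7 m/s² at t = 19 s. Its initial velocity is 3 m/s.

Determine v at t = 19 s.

39 m/s

Δv equals the area under the a-t graph; then v = v₀ + Δv.
0–5 s: ½(10 + -12)(5) = -5 m/s
5–8 s: ½(-12 + -4)(3) = -24 m/s
8–11 s: ½(-4 + 4)(3) = 0 m/s
11–13 s: ½(4 + 10)(2) = 14 m/s
13–19 s: ½(10 + 7)(6) = 51 m/s
Δv = 36 m/s, so v(19) = 3 + (36) = 39 m/s.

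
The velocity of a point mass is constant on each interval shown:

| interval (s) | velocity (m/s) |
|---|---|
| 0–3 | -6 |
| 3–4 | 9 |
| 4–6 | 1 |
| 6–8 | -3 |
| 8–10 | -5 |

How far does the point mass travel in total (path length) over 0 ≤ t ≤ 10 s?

45 m

Distance (not displacement) is the total path length: add the absolute areas under v-t.
0–3 s: |-6| × 3 = 18 m
3–4 s: |9| × 1 = 9 m
4–6 s: |1| × 2 = 2 m
6–8 s: |-3| × 2 = 6 m
8–10 s: |-5| × 2 = 10 m
Total distance = 45 m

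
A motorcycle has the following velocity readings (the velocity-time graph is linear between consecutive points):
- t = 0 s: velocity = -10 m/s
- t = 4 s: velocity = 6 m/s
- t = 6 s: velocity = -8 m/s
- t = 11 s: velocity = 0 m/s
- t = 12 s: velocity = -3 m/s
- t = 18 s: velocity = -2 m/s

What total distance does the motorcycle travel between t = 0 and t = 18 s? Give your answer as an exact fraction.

849/14 m

Distance (not displacement) is the total path length: add the absolute areas under v-t.
0–4 s: v = 0 at t = 2.5 s; triangle areas 12.5 + 4.5 = 17 m
4–6 s: v = 0 at t = 34/7 s; triangle areas 18/7 + 32/7 = 50/7 m
6–11 s: |½(-8 + 0)(5)| = 20 m
11–12 s: |½(0 + -3)(1)| = 1.5 m
12–18 s: |½(-3 + -2)(6)| = 15 m
Total distance = 849/14 m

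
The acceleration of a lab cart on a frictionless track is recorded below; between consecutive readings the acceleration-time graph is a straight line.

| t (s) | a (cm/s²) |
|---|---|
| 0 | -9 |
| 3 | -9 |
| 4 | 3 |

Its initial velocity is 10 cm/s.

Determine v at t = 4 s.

Δv equals the area under the a-t graph; then v = v₀ + Δv.
0–3 s: -9 × 3 = -27 cm/s
3–4 s: ½(-9 + 3)(1) = -3 cm/s
Δv = -30 cm/s, so v(4) = 10 + (-30) = -20 cm/s.

-20 cm/s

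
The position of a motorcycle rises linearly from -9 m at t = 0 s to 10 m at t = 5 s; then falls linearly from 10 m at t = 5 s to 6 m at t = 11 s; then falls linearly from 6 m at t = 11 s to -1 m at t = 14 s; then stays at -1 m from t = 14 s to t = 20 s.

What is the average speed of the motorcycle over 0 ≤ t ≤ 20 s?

Average speed = (total path length)/(elapsed time); on a piecewise-linear x-t graph the path length is Σ|Δx|.
0–5 s: |Δx| = |10 − -9| = 19 m
5–11 s: |Δx| = |6 − 10| = 4 m
11–14 s: |Δx| = |-1 − 6| = 7 m
14–20 s: |Δx| = |-1 − -1| = 0 m
Total path = 30 m; average speed = 30/20 = 1.5 m/s.

1.5 m/s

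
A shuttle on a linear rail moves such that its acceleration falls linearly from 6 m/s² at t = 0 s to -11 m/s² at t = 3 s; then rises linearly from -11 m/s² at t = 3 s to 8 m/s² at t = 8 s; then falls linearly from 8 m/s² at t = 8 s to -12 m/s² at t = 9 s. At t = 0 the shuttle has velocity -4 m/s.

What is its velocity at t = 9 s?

Δv equals the area under the a-t graph; then v = v₀ + Δv.
0–3 s: ½(6 + -11)(3) = -7.5 m/s
3–8 s: ½(-11 + 8)(5) = -7.5 m/s
8–9 s: ½(8 + -12)(1) = -2 m/s
Δv = -17 m/s, so v(9) = -4 + (-17) = -21 m/s.

-21 m/s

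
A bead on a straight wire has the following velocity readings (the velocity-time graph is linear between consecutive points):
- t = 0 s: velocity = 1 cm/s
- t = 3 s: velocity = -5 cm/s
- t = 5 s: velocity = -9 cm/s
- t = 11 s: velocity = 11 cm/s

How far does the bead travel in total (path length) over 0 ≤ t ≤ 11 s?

Distance (not displacement) is the total path length: add the absolute areas under v-t.
0–3 s: v = 0 at t = 0.5 s; triangle areas 0.25 + 6.25 = 6.5 cm
3–5 s: |½(-5 + -9)(2)| = 14 cm
5–11 s: v = 0 at t = 7.7 s; triangle areas 12.15 + 18.15 = 30.3 cm
Total distance = 50.8 cm

50.8 cm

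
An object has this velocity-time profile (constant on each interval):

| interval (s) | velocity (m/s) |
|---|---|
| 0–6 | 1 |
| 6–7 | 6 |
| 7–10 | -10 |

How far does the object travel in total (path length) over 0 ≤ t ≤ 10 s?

Total distance travelled is ∫|v| dt — sum the magnitudes of each area piece.
0–6 s: |1| × 6 = 6 m
6–7 s: |6| × 1 = 6 m
7–10 s: |-10| × 3 = 30 m
Total distance = 42 m

42 m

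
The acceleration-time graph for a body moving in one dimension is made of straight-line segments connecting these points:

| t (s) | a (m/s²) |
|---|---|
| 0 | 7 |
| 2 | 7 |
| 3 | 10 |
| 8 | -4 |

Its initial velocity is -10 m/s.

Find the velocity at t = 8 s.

Δv equals the area under the a-t graph; then v = v₀ + Δv.
0–2 s: 7 × 2 = 14 m/s
2–3 s: ½(7 + 10)(1) = 8.5 m/s
3–8 s: ½(10 + -4)(5) = 15 m/s
Δv = 37.5 m/s, so v(8) = -10 + (37.5) = 27.5 m/s.

27.5 m/s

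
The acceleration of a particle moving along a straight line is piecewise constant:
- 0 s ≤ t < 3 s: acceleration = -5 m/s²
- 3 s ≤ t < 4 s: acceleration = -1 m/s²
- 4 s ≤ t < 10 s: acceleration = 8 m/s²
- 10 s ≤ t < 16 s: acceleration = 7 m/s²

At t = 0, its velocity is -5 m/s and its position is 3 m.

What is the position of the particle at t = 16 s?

On each constant-a segment, Δv = aΔt and Δx = v₀Δt + ½aΔt²; chain segment to segment.
0–3 s: v starts -5 m/s; Δx = -5·3 + ½·-5·3² = -37.5 m; v ends -20 m/s.
3–4 s: v starts -20 m/s; Δx = -20·1 + ½·-1·1² = -20.5 m; v ends -21 m/s.
4–10 s: v starts -21 m/s; Δx = -21·6 + ½·8·6² = 18 m; v ends 27 m/s.
10–16 s: v starts 27 m/s; Δx = 27·6 + ½·7·6² = 288 m; v ends 69 m/s.
x(16) = 3 + Σ Δx = 251 m.

251 m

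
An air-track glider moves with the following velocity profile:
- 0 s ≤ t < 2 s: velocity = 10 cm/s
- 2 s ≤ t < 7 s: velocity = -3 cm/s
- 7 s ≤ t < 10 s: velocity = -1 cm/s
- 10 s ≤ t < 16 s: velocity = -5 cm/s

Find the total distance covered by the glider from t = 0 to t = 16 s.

Total distance travelled is ∫|v| dt — sum the magnitudes of each area piece.
0–2 s: |10| × 2 = 20 cm
2–7 s: |-3| × 5 = 15 cm
7–10 s: |-1| × 3 = 3 cm
10–16 s: |-5| × 6 = 30 cm
Total distance = 68 cm

68 cm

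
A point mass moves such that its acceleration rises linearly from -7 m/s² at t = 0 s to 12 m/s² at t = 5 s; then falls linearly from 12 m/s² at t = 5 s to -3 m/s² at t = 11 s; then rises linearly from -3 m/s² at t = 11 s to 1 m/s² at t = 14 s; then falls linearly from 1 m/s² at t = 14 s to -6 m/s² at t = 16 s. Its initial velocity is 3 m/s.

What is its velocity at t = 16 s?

34.5 m/s

Δv equals the area under the a-t graph; then v = v₀ + Δv.
0–5 s: ½(-7 + 12)(5) = 12.5 m/s
5–11 s: ½(12 + -3)(6) = 27 m/s
11–14 s: ½(-3 + 1)(3) = -3 m/s
14–16 s: ½(1 + -6)(2) = -5 m/s
Δv = 31.5 m/s, so v(16) = 3 + (31.5) = 34.5 m/s.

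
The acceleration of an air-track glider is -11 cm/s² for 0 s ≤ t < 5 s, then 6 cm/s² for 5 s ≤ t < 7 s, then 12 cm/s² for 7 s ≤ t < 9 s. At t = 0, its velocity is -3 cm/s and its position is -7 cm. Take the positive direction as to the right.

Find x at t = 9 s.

-331.5 cm

On each constant-a segment, Δv = aΔt and Δx = v₀Δt + ½aΔt²; chain segment to segment.
0–5 s: v starts -3 cm/s; Δx = -3·5 + ½·-11·5² = -152.5 cm; v ends -58 cm/s.
5–7 s: v starts -58 cm/s; Δx = -58·2 + ½·6·2² = -104 cm; v ends -46 cm/s.
7–9 s: v starts -46 cm/s; Δx = -46·2 + ½·12·2² = -68 cm; v ends -22 cm/s.
x(9) = -7 + Σ Δx = -331.5 cm.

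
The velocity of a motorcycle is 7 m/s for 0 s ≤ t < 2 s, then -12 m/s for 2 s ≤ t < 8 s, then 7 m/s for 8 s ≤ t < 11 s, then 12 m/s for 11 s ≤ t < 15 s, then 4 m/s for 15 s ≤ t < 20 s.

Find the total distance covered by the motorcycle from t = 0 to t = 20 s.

175 m

Distance (not displacement) is the total path length: add the absolute areas under v-t.
0–2 s: |7| × 2 = 14 m
2–8 s: |-12| × 6 = 72 m
8–11 s: |7| × 3 = 21 m
11–15 s: |12| × 4 = 48 m
15–20 s: |4| × 5 = 20 m
Total distance = 175 m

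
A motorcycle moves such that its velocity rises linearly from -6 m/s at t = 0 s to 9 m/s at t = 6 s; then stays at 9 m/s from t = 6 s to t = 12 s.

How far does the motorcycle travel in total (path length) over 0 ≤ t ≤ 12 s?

77.4 m

Total distance travelled is ∫|v| dt — sum the magnitudes of each area piece.
0–6 s: v = 0 at t = 2.4 s; triangle areas 7.2 + 16.2 = 23.4 m
6–12 s: |9| × 6 = 54 m
Total distance = 77.4 m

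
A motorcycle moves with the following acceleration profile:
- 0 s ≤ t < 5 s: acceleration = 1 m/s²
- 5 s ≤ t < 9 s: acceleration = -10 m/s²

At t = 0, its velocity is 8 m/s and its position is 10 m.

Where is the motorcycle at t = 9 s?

34.5 m

On each constant-a segment, Δv = aΔt and Δx = v₀Δt + ½aΔt²; chain segment to segment.
0–5 s: v starts 8 m/s; Δx = 8·5 + ½·1·5² = 52.5 m; v ends 13 m/s.
5–9 s: v starts 13 m/s; Δx = 13·4 + ½·-10·4² = -28 m; v ends -27 m/s.
x(9) = 10 + Σ Δx = 34.5 m.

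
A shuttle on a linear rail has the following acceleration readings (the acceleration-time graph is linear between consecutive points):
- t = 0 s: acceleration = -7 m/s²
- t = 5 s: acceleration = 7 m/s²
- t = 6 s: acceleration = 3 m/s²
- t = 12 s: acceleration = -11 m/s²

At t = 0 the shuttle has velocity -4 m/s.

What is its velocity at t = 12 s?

Δv equals the area under the a-t graph; then v = v₀ + Δv.
0–5 s: ½(-7 + 7)(5) = 0 m/s
5–6 s: ½(7 + 3)(1) = 5 m/s
6–12 s: ½(3 + -11)(6) = -24 m/s
Δv = -19 m/s, so v(12) = -4 + (-19) = -23 m/s.

-23 m/s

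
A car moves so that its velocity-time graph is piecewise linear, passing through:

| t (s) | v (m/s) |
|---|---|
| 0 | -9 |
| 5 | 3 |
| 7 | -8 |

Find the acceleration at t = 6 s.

Acceleration is the slope of the v-t graph on 5–7 s: (-8 − 3)/(7 − 5) = -5.5 m/s².

-5.5 m/s²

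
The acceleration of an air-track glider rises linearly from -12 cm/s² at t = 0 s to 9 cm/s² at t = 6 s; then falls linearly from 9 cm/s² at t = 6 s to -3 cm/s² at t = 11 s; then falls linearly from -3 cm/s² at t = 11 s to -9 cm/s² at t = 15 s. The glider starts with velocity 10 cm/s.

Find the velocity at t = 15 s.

Δv equals the area under the a-t graph; then v = v₀ + Δv.
0–6 s: ½(-12 + 9)(6) = -9 cm/s
6–11 s: ½(9 + -3)(5) = 15 cm/s
11–15 s: ½(-3 + -9)(4) = -24 cm/s
Δv = -18 cm/s, so v(15) = 10 + (-18) = -8 cm/s.

-8 cm/s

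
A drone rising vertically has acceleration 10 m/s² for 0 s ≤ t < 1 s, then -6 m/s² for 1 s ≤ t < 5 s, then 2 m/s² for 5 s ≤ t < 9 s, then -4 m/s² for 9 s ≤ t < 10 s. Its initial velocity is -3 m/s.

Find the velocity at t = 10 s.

-13 m/s

Δv equals the area under the a-t graph; then v = v₀ + Δv.
0–1 s: 10 × 1 = 10 m/s
1–5 s: -6 × 4 = -24 m/s
5–9 s: 2 × 4 = 8 m/s
9–10 s: -4 × 1 = -4 m/s
Δv = -10 m/s, so v(10) = -3 + (-10) = -13 m/s.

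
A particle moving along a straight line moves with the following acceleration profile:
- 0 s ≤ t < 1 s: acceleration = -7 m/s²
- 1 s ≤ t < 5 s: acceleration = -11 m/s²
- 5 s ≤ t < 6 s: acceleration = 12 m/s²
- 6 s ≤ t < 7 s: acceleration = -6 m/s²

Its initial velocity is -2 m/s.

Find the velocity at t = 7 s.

Δv equals the area under the a-t graph; then v = v₀ + Δv.
0–1 s: -7 × 1 = -7 m/s
1–5 s: -11 × 4 = -44 m/s
5–6 s: 12 × 1 = 12 m/s
6–7 s: -6 × 1 = -6 m/s
Δv = -45 m/s, so v(7) = -2 + (-45) = -47 m/s.

-47 m/s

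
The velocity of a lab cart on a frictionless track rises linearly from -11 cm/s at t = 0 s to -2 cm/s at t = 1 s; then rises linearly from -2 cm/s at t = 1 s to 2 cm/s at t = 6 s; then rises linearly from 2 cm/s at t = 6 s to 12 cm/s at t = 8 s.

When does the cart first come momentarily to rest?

t = 3.5 s

v changes sign on 1–6 s (from -2 to 2); the graph is linear there, so v = 0 at t = 1 + (2)·(6 − 1)/(2 − -2) = 3.5 s.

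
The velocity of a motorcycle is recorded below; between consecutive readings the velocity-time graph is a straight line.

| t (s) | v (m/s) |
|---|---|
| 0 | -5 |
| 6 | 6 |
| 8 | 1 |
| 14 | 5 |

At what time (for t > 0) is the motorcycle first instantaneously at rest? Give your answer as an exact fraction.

t = 30/11 s

v changes sign on 0–6 s (from -5 to 6); the graph is linear there, so v = 0 at t = 0 + (5)·(6 − 0)/(6 − -5) = 30/11 s.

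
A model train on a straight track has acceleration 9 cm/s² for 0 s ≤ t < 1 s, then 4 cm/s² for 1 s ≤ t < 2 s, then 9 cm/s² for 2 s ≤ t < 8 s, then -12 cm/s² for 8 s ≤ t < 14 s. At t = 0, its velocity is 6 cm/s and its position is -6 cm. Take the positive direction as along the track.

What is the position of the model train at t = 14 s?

On each constant-a segment, Δv = aΔt and Δx = v₀Δt + ½aΔt²; chain segment to segment.
0–1 s: v starts 6 cm/s; Δx = 6·1 + ½·9·1² = 10.5 cm; v ends 15 cm/s.
1–2 s: v starts 15 cm/s; Δx = 15·1 + ½·4·1² = 17 cm; v ends 19 cm/s.
2–8 s: v starts 19 cm/s; Δx = 19·6 + ½·9·6² = 276 cm; v ends 73 cm/s.
8–14 s: v starts 73 cm/s; Δx = 73·6 + ½·-12·6² = 222 cm; v ends 1 cm/s.
x(14) = -6 + Σ Δx = 519.5 cm.

519.5 cm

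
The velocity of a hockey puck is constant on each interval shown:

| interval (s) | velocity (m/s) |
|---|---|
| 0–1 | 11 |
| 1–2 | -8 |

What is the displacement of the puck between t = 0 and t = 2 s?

3 m

Net displacement equals the area under the velocity-time graph (areas below the axis count negative).
0–1 s: 11 × 1 = 11 m
1–2 s: -8 × 1 = -8 m
Net displacement = 3 m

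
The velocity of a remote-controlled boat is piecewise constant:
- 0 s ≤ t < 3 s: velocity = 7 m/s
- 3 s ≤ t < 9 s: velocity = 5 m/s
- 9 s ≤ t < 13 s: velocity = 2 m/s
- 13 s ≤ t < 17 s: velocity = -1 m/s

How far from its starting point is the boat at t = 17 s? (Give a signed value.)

Net displacement equals the area under the velocity-time graph (areas below the axis count negative).
0–3 s: 7 × 3 = 21 m
3–9 s: 5 × 6 = 30 m
9–13 s: 2 × 4 = 8 m
13–17 s: -1 × 4 = -4 m
Net displacement = 55 m

55 m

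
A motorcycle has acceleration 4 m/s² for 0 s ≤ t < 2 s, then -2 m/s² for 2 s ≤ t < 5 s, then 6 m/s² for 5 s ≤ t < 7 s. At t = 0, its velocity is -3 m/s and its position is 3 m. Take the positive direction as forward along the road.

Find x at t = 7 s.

On each constant-a segment, Δv = aΔt and Δx = v₀Δt + ½aΔt²; chain segment to segment.
0–2 s: v starts -3 m/s; Δx = -3·2 + ½·4·2² = 2 m; v ends 5 m/s.
2–5 s: v starts 5 m/s; Δx = 5·3 + ½·-2·3² = 6 m; v ends -1 m/s.
5–7 s: v starts -1 m/s; Δx = -1·2 + ½·6·2² = 10 m; v ends 11 m/s.
x(7) = 3 + Σ Δx = 21 m.

21 m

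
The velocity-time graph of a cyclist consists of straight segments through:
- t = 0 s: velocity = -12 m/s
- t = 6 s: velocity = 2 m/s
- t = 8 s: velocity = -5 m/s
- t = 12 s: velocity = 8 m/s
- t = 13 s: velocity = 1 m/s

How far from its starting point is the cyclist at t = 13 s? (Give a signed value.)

-22.5 m

Displacement is the signed area under the v-t curve.
0–6 s: ½(-12 + 2)(6) = -30 m
6–8 s: ½(2 + -5)(2) = -3 m
8–12 s: ½(-5 + 8)(4) = 6 m
12–13 s: ½(8 + 1)(1) = 4.5 m
Net displacement = -22.5 m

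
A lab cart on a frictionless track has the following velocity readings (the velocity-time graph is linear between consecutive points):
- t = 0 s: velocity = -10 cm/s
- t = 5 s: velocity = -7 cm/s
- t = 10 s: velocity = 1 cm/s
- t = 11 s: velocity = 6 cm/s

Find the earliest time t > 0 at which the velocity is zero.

t = 9.375 s

v changes sign on 5–10 s (from -7 to 1); the graph is linear there, so v = 0 at t = 5 + (7)·(10 − 5)/(1 − -7) = 9.375 s.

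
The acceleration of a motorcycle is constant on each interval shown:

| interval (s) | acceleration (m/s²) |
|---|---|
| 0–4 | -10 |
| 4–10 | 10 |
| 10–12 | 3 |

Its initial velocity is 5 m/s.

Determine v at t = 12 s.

31 m/s

Δv equals the area under the a-t graph; then v = v₀ + Δv.
0–4 s: -10 × 4 = -40 m/s
4–10 s: 10 × 6 = 60 m/s
10–12 s: 3 × 2 = 6 m/s
Δv = 26 m/s, so v(12) = 5 + (26) = 31 m/s.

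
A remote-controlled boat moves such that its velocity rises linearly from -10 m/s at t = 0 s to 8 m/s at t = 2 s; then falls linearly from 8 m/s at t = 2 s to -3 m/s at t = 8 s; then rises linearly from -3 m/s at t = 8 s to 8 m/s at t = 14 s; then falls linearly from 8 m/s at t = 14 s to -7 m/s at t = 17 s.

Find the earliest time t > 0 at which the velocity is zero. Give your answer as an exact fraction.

v changes sign on 0–2 s (from -10 to 8); the graph is linear there, so v = 0 at t = 0 + (10)·(2 − 0)/(8 − -10) = 10/9 s.

t = 10/9 s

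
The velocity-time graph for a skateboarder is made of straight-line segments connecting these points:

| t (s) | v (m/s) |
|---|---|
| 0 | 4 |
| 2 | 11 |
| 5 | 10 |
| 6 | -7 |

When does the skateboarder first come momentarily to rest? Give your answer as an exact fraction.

t = 95/17 s

v changes sign on 5–6 s (from 10 to -7); the graph is linear there, so v = 0 at t = 5 + (-10)·(6 − 5)/(-7 − 10) = 95/17 s.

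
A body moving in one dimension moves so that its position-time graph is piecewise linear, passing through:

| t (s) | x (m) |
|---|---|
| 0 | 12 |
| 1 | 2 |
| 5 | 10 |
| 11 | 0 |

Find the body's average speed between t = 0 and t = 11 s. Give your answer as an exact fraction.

Average speed = (total path length)/(elapsed time); on a piecewise-linear x-t graph the path length is Σ|Δx|.
0–1 s: |Δx| = |2 − 12| = 10 m
1–5 s: |Δx| = |10 − 2| = 8 m
5–11 s: |Δx| = |0 − 10| = 10 m
Total path = 28 m; average speed = 28/11 = 28/11 m/s.

28/11 m/s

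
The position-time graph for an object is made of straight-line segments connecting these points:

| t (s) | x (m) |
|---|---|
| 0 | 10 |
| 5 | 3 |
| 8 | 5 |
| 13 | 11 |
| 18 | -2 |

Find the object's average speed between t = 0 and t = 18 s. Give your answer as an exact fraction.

14/9 m/s

Average speed = (total path length)/(elapsed time); on a piecewise-linear x-t graph the path length is Σ|Δx|.
0–5 s: |Δx| = |3 − 10| = 7 m
5–8 s: |Δx| = |5 − 3| = 2 m
8–13 s: |Δx| = |11 − 5| = 6 m
13–18 s: |Δx| = |-2 − 11| = 13 m
Total path = 28 m; average speed = 28/18 = 14/9 m/s.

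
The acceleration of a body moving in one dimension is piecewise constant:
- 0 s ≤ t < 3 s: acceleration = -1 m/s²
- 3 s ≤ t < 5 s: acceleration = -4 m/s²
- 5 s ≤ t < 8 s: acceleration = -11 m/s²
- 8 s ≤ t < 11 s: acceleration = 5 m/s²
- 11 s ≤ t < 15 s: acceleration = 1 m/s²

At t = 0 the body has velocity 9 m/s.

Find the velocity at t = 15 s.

Δv equals the area under the a-t graph; then v = v₀ + Δv.
0–3 s: -1 × 3 = -3 m/s
3–5 s: -4 × 2 = -8 m/s
5–8 s: -11 × 3 = -33 m/s
8–11 s: 5 × 3 = 15 m/s
11–15 s: 1 × 4 = 4 m/s
Δv = -25 m/s, so v(15) = 9 + (-25) = -16 m/s.

-16 m/s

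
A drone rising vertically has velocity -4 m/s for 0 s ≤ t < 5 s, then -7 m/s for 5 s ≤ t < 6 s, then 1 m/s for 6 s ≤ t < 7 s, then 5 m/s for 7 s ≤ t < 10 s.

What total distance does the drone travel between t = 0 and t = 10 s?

Total distance travelled is ∫|v| dt — sum the magnitudes of each area piece.
0–5 s: |-4| × 5 = 20 m
5–6 s: |-7| × 1 = 7 m
6–7 s: |1| × 1 = 1 m
7–10 s: |5| × 3 = 15 m
Total distance = 43 m

43 m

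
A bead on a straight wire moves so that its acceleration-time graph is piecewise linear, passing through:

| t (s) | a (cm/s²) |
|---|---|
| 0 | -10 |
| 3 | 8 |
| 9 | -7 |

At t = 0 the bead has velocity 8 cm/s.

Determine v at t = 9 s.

Δv equals the area under the a-t graph; then v = v₀ + Δv.
0–3 s: ½(-10 + 8)(3) = -3 cm/s
3–9 s: ½(8 + -7)(6) = 3 cm/s
Δv = 0 cm/s, so v(9) = 8 + (0) = 8 cm/s.

8 cm/s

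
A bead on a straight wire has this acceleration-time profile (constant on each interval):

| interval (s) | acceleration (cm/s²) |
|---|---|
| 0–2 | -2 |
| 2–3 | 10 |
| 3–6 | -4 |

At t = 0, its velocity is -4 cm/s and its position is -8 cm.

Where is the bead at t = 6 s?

On each constant-a segment, Δv = aΔt and Δx = v₀Δt + ½aΔt²; chain segment to segment.
0–2 s: v starts -4 cm/s; Δx = -4·2 + ½·-2·2² = -12 cm; v ends -8 cm/s.
2–3 s: v starts -8 cm/s; Δx = -8·1 + ½·10·1² = -3 cm; v ends 2 cm/s.
3–6 s: v starts 2 cm/s; Δx = 2·3 + ½·-4·3² = -12 cm; v ends -10 cm/s.
x(6) = -8 + Σ Δx = -35 cm.

-35 cm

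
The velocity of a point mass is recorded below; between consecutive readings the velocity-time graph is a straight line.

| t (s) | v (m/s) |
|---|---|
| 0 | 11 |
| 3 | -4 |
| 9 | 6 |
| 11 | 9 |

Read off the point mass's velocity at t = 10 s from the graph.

7.5 m/s

On 9–11 s the graph is linear from 6 to 9 m/s: v(10) = 6 + (9 − 6)·(10 − 9)/(11 − 9) = 7.5 m/s.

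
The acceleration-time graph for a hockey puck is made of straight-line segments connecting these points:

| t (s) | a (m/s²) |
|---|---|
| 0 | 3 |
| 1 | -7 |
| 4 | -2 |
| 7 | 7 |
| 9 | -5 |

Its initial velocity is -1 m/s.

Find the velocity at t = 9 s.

-7 m/s

Δv equals the area under the a-t graph; then v = v₀ + Δv.
0–1 s: ½(3 + -7)(1) = -2 m/s
1–4 s: ½(-7 + -2)(3) = -13.5 m/s
4–7 s: ½(-2 + 7)(3) = 7.5 m/s
7–9 s: ½(7 + -5)(2) = 2 m/s
Δv = -6 m/s, so v(9) = -1 + (-6) = -7 m/s.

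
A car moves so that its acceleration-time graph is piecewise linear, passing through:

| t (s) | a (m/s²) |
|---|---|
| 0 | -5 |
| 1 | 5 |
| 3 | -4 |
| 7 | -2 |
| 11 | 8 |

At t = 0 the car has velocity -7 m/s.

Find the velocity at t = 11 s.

-6 m/s

Δv equals the area under the a-t graph; then v = v₀ + Δv.
0–1 s: ½(-5 + 5)(1) = 0 m/s
1–3 s: ½(5 + -4)(2) = 1 m/s
3–7 s: ½(-4 + -2)(4) = -12 m/s
7–11 s: ½(-2 + 8)(4) = 12 m/s
Δv = 1 m/s, so v(11) = -7 + (1) = -6 m/s.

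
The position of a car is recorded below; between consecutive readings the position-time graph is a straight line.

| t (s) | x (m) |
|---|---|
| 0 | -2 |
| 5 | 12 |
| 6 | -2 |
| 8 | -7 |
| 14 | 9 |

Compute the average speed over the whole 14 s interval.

3.5 m/s

Average speed = (total path length)/(elapsed time); on a piecewise-linear x-t graph the path length is Σ|Δx|.
0–5 s: |Δx| = |12 − -2| = 14 m
5–6 s: |Δx| = |-2 − 12| = 14 m
6–8 s: |Δx| = |-7 − -2| = 5 m
8–14 s: |Δx| = |9 − -7| = 16 m
Total path = 49 m; average speed = 49/14 = 3.5 m/s.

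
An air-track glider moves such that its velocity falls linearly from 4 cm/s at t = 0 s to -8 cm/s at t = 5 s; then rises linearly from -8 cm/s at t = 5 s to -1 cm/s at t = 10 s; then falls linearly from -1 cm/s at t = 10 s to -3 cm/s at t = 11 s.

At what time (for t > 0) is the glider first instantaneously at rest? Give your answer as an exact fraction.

v changes sign on 0–5 s (from 4 to -8); the graph is linear there, so v = 0 at t = 0 + (-4)·(5 − 0)/(-8 − 4) = 5/3 s.

t = 5/3 s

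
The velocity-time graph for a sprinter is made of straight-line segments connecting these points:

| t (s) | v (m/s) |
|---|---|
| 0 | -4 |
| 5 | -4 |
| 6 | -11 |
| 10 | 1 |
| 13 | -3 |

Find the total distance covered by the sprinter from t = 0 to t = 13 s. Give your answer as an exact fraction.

619/12 m

Distance (not displacement) is the total path length: add the absolute areas under v-t.
0–5 s: |-4| × 5 = 20 m
5–6 s: |½(-4 + -11)(1)| = 7.5 m
6–10 s: v = 0 at t = 29/3 s; triangle areas 121/6 + 1/6 = 61/3 m
10–13 s: v = 0 at t = 10.75 s; triangle areas 0.375 + 3.375 = 3.75 m
Total distance = 619/12 m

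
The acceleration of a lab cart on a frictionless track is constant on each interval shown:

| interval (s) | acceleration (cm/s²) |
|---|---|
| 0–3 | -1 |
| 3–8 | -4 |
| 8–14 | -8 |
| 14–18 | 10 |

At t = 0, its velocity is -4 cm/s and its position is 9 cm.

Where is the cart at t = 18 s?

On each constant-a segment, Δv = aΔt and Δx = v₀Δt + ½aΔt²; chain segment to segment.
0–3 s: v starts -4 cm/s; Δx = -4·3 + ½·-1·3² = -16.5 cm; v ends -7 cm/s.
3–8 s: v starts -7 cm/s; Δx = -7·5 + ½·-4·5² = -85 cm; v ends -27 cm/s.
8–14 s: v starts -27 cm/s; Δx = -27·6 + ½·-8·6² = -306 cm; v ends -75 cm/s.
14–18 s: v starts -75 cm/s; Δx = -75·4 + ½·10·4² = -220 cm; v ends -35 cm/s.
x(18) = 9 + Σ Δx = -618.5 cm.

-618.5 cm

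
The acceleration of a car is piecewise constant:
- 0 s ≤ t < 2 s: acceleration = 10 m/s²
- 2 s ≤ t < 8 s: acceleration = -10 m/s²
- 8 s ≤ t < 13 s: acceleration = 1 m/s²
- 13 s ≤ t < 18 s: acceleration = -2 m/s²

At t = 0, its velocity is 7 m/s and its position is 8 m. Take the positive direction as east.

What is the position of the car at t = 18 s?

On each constant-a segment, Δv = aΔt and Δx = v₀Δt + ½aΔt²; chain segment to segment.
0–2 s: v starts 7 m/s; Δx = 7·2 + ½·10·2² = 34 m; v ends 27 m/s.
2–8 s: v starts 27 m/s; Δx = 27·6 + ½·-10·6² = -18 m; v ends -33 m/s.
8–13 s: v starts -33 m/s; Δx = -33·5 + ½·1·5² = -152.5 m; v ends -28 m/s.
13–18 s: v starts -28 m/s; Δx = -28·5 + ½·-2·5² = -165 m; v ends -38 m/s.
x(18) = 8 + Σ Δx = -293.5 m.

-293.5 m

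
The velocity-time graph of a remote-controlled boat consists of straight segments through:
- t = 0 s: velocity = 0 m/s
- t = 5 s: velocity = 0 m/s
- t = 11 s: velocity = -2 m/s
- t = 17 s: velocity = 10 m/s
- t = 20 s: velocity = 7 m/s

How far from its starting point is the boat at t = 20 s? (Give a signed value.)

43.5 m

Displacement is the signed area under the v-t curve.
0–5 s: 0 × 5 = 0 m
5–11 s: ½(0 + -2)(6) = -6 m
11–17 s: ½(-2 + 10)(6) = 24 m
17–20 s: ½(10 + 7)(3) = 25.5 m
Net displacement = 43.5 m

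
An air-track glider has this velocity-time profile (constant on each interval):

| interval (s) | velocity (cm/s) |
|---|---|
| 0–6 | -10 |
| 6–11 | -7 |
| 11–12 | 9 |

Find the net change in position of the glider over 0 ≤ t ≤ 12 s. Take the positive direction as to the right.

-86 cm

Displacement is the signed area under the v-t curve.
0–6 s: -10 × 6 = -60 cm
6–11 s: -7 × 5 = -35 cm
11–12 s: 9 × 1 = 9 cm
Net displacement = -86 cm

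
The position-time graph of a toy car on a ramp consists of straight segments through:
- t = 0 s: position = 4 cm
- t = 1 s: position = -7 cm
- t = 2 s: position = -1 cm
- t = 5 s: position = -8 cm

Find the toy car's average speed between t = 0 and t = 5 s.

Average speed = (total path length)/(elapsed time); on a piecewise-linear x-t graph the path length is Σ|Δx|.
0–1 s: |Δx| = |-7 − 4| = 11 cm
1–2 s: |Δx| = |-1 − -7| = 6 cm
2–5 s: |Δx| = |-8 − -1| = 7 cm
Total path = 24 cm; average speed = 24/5 = 4.8 cm/s.

4.8 cm/s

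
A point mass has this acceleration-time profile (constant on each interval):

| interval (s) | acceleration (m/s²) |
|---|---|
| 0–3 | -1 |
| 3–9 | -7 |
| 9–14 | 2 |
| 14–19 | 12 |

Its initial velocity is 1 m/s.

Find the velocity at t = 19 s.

26 m/s

Δv equals the area under the a-t graph; then v = v₀ + Δv.
0–3 s: -1 × 3 = -3 m/s
3–9 s: -7 × 6 = -42 m/s
9–14 s: 2 × 5 = 10 m/s
14–19 s: 12 × 5 = 60 m/s
Δv = 25 m/s, so v(19) = 1 + (25) = 26 m/s.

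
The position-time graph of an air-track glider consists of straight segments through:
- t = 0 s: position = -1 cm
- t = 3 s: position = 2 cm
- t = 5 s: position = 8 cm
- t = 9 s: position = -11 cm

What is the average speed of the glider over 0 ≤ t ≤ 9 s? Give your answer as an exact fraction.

Average speed = (total path length)/(elapsed time); on a piecewise-linear x-t graph the path length is Σ|Δx|.
0–3 s: |Δx| = |2 − -1| = 3 cm
3–5 s: |Δx| = |8 − 2| = 6 cm
5–9 s: |Δx| = |-11 − 8| = 19 cm
Total path = 28 cm; average speed = 28/9 = 28/9 cm/s.

28/9 cm/s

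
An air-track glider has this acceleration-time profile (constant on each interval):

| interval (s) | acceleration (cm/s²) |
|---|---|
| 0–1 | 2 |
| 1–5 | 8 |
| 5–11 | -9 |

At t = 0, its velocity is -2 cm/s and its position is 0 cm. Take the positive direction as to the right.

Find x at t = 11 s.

93 cm

On each constant-a segment, Δv = aΔt and Δx = v₀Δt + ½aΔt²; chain segment to segment.
0–1 s: v starts -2 cm/s; Δx = -2·1 + ½·2·1² = -1 cm; v ends 0 cm/s.
1–5 s: v starts 0 cm/s; Δx = 0·4 + ½·8·4² = 64 cm; v ends 32 cm/s.
5–11 s: v starts 32 cm/s; Δx = 32·6 + ½·-9·6² = 30 cm; v ends -22 cm/s.
x(11) = 0 + Σ Δx = 93 cm.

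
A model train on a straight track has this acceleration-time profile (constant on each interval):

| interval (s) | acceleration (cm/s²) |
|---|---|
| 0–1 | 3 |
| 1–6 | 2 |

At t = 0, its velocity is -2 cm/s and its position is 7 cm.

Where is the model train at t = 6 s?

On each constant-a segment, Δv = aΔt and Δx = v₀Δt + ½aΔt²; chain segment to segment.
0–1 s: v starts -2 cm/s; Δx = -2·1 + ½·3·1² = -0.5 cm; v ends 1 cm/s.
1–6 s: v starts 1 cm/s; Δx = 1·5 + ½·2·5² = 30 cm; v ends 11 cm/s.
x(6) = 7 + Σ Δx = 36.5 cm.

36.5 cm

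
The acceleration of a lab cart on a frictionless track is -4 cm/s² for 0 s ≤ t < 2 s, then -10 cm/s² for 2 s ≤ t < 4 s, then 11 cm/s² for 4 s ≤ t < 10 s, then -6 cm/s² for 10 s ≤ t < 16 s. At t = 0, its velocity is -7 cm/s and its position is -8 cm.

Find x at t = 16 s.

-14 cm

On each constant-a segment, Δv = aΔt and Δx = v₀Δt + ½aΔt²; chain segment to segment.
0–2 s: v starts -7 cm/s; Δx = -7·2 + ½·-4·2² = -22 cm; v ends -15 cm/s.
2–4 s: v starts -15 cm/s; Δx = -15·2 + ½·-10·2² = -50 cm; v ends -35 cm/s.
4–10 s: v starts -35 cm/s; Δx = -35·6 + ½·11·6² = -12 cm; v ends 31 cm/s.
10–16 s: v starts 31 cm/s; Δx = 31·6 + ½·-6·6² = 78 cm; v ends -5 cm/s.
x(16) = -8 + Σ Δx = -14 cm.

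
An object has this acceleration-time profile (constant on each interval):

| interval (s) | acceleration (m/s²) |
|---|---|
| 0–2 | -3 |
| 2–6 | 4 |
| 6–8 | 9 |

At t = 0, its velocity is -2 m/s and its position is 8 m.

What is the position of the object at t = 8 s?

32 m

On each constant-a segment, Δv = aΔt and Δx = v₀Δt + ½aΔt²; chain segment to segment.
0–2 s: v starts -2 m/s; Δx = -2·2 + ½·-3·2² = -10 m; v ends -8 m/s.
2–6 s: v starts -8 m/s; Δx = -8·4 + ½·4·4² = 0 m; v ends 8 m/s.
6–8 s: v starts 8 m/s; Δx = 8·2 + ½·9·2² = 34 m; v ends 26 m/s.
x(8) = 8 + Σ Δx = 32 m.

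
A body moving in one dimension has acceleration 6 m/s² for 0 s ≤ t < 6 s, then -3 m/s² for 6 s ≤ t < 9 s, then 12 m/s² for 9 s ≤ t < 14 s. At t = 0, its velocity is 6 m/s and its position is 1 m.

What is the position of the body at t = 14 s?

572.5 m

On each constant-a segment, Δv = aΔt and Δx = v₀Δt + ½aΔt²; chain segment to segment.
0–6 s: v starts 6 m/s; Δx = 6·6 + ½·6·6² = 144 m; v ends 42 m/s.
6–9 s: v starts 42 m/s; Δx = 42·3 + ½·-3·3² = 112.5 m; v ends 33 m/s.
9–14 s: v starts 33 m/s; Δx = 33·5 + ½·12·5² = 315 m; v ends 93 m/s.
x(14) = 1 + Σ Δx = 572.5 m.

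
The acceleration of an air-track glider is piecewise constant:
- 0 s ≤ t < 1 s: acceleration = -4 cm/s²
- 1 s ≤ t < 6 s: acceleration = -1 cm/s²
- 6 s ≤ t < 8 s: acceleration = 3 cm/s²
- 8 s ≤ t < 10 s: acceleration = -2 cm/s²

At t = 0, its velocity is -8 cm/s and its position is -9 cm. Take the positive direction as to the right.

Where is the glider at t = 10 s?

-145.5 cm

On each constant-a segment, Δv = aΔt and Δx = v₀Δt + ½aΔt²; chain segment to segment.
0–1 s: v starts -8 cm/s; Δx = -8·1 + ½·-4·1² = -10 cm; v ends -12 cm/s.
1–6 s: v starts -12 cm/s; Δx = -12·5 + ½·-1·5² = -72.5 cm; v ends -17 cm/s.
6–8 s: v starts -17 cm/s; Δx = -17·2 + ½·3·2² = -28 cm; v ends -11 cm/s.
8–10 s: v starts -11 cm/s; Δx = -11·2 + ½·-2·2² = -26 cm; v ends -15 cm/s.
x(10) = -9 + Σ Δx = -145.5 cm.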